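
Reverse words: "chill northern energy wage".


Original: "chill northern energy wage"
Words (1..n): chill | northern | energy | wage
Reversed (n..1): wage | energy | northern | chill
Result = "wage energy northern chill"


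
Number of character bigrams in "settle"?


Word: "settle" (length 6)
Number of 2-grams = length - 2 + 1 = 6 - 2 + 1
= 5


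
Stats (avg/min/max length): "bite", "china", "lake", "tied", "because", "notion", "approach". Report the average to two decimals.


Lengths: "bite"=4, "china"=5, "lake"=4, "tied"=4, "because"=7, "notion"=6, "approach"=8
Sum = 38, Count = 7
Average = 38/7 = 5.43
= avg=5.43, min=4, max=8


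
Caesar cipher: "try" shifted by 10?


Word: "try"
Shift: 10
Each letter → (letter + shift) mod 26:
  't' (19) + 10 = 3 → 'd'
  'r' (17) + 10 = 1 → 'b'
  'y' (24) + 10 = 8 → 'i'
Result = "dbi"


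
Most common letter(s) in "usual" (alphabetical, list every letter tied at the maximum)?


Word: "usual"
Letter counts:
  'a': 1
  'l': 1
  's': 1
  'u': 2
Maximum count = 2
Most frequent = 'u' (2 times each)


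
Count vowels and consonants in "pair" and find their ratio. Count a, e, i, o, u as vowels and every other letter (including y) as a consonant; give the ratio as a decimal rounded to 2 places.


Word: "pair"
Vowels (a,e,i,o,u): 2
Consonants: 2
Ratio = 2/2
= 1.00


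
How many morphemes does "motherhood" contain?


Word: "motherhood"
Morphemes: mother / -hood
Each morpheme carries meaning
= 2 morphemes


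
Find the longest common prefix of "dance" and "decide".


Word 1: "dance"
Word 2: "decide"
Comparing from start:
  Pos 0: 'd' == 'd'
  Pos 1: 'a' != 'e' (stop)
LCP = "d" (length 1)


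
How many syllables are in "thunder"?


Word: "thunder"
Syllable breakdown: thun · der
Counting: 2 parts
= 2 syllables


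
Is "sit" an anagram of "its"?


Word 1: "its" → sorted: ist
Word 2: "sit" → sorted: ist
Same letters? ist == ist
Anagram = Yes


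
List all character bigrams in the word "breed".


Word: "breed" (length 5)
Number of bigrams = 5 - 2 + 1 = 4
  Position 0: "br"
  Position 1: "re"
  Position 2: "ee"
  Position 3: "ed"
Bigrams = "br", "re", "ee", "ed"


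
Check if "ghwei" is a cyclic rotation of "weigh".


Word: "weigh", Candidate: "ghwei"
Method: check if candidate is substring of word+word
"weighweigh" contains "ghwei"? Yes
Is rotation = Yes


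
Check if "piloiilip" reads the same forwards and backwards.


Word: "piloiilip"
Reversed: "piliiolip"
Forward == Backward? piloiilip != piliiolip
Palindrome = No


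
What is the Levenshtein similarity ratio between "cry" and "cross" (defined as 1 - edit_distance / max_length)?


Word 1: "cry" (length 3)
Word 2: "cross" (length 5)
One optimal edit sequence:
  1. keep 'c'
  2. keep 'r'
  3. insert 'o'  (+1)
  4. insert 's'  (+1)
  5. substitute 'y' -> 's'  (+1)
Edit distance = 3
Max length = max(3, 5) = 5
Similarity = 1 - 3/5
= 0.4000


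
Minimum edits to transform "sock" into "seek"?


Word 1: "sock" (length 4)
Word 2: "seek" (length 4)
One optimal edit sequence (insert/delete/substitute each cost 1):
  1. keep 's'
  2. substitute 'o' -> 'e'  (+1)
  3. substitute 'c' -> 'e'  (+1)
  4. keep 'k'
Total edit operations: 2
Edit distance = 2


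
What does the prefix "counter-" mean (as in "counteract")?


Prefix: counter-
Example: counteract = counter- + act
Meaning = against / opposite


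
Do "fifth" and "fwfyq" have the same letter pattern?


Pattern of "fifth": [0, 1, 0, 2, 3]
Pattern of "fwfyq": [0, 1, 0, 2, 3]
Patterns match
Same pattern = Yes


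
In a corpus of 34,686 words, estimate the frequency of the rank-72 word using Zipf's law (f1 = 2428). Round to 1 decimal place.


Zipf's law: f(r) = f(1) / r
f(1) = 2428
f(72) = 2428 / 72
= 33.7 occurrences


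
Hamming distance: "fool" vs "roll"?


Comparing character by character (same length = 4):
  Pos 0: 'f' vs 'r' !=
  Pos 1: 'o' vs 'o' =
  Pos 2: 'o' vs 'l' !=
  Pos 3: 'l' vs 'l' =
Hamming distance = 2


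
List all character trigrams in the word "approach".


Word: "approach" (length 8)
Number of trigrams = 8 - 3 + 1 = 6
  Position 0: "app"
  Position 1: "ppr"
  Position 2: "pro"
  Position 3: "roa"
  Position 4: "oac"
  Position 5: "ach"
Trigrams = "app", "ppr", "pro", "roa", "oac", "ach"


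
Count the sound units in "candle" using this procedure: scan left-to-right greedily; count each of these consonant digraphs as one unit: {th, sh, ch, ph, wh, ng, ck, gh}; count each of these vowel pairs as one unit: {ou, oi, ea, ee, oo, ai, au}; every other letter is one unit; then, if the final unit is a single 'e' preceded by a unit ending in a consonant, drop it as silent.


Word: "candle" (6 letters)
Left-to-right scan:
  (1) 'c' (letter)
  (2) 'a' (letter)
  (3) 'n' (letter)
  (4) 'd' (letter)
  (5) 'l' (letter)
  (6) 'e' (letter)
Units from scan: 6
Final unit is 'e' after a consonant -> drop as silent (-1)
Sound units = 5 units


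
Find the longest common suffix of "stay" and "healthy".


Word 1: "stay"
Word 2: "healthy"
Comparing from end:
  Pos -1: 'y' == 'y'
  Pos -2: 'a' != 'h' (stop)
LCS = "y" (length 1)


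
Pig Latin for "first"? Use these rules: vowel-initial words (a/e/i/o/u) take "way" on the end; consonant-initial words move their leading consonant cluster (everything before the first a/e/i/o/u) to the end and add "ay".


Word: "first"
Starts with consonant(s) → move to end, add 'ay'
Consonant cluster: "f"
Pig Latin = "irstfay"


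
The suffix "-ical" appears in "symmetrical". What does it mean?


Suffix: -ical
As in: symmetrical -> symmetry + -ical, with a spelling change
Meaning = relating to


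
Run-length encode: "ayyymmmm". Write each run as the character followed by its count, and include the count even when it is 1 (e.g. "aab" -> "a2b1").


String: "ayyymmmm"
Scanning for consecutive runs:
  'a' x 1
  'y' x 3
  'm' x 4
RLE = "a1y3m4"


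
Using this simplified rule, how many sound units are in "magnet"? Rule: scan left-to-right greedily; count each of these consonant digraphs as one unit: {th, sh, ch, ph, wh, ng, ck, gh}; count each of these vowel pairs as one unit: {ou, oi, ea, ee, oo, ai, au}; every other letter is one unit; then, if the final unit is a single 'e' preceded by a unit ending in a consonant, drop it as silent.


Word: "magnet" (6 letters)
Left-to-right scan:
  [1] 'm' (letter)
  [2] 'a' (letter)
  [3] 'g' (letter)
  [4] 'n' (letter)
  [5] 'e' (letter)
  [6] 't' (letter)
Units from scan: 6
Sound units = 6 units


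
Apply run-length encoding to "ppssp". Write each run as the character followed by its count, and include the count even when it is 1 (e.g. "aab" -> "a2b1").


String: "ppssp"
Scanning for consecutive runs:
  'p' x 2
  's' x 2
  'p' x 1
RLE = "p2s2p1"


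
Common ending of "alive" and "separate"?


Word 1: "alive"
Word 2: "separate"
Comparing from end:
  Pos -1: 'e' == 'e'
  Pos -2: 'v' != 't' (stop)
LCS = "e" (length 1)


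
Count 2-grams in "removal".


Word: "removal" (length 7)
Number of 2-grams = length - 2 + 1 = 7 - 2 + 1
= 6


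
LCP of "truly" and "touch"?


Word 1: "truly"
Word 2: "touch"
Comparing from start:
  Pos 0: 't' == 't'
  Pos 1: 'r' != 'o' (stop)
LCP = "t" (length 1)


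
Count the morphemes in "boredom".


Word: "boredom"
Morphemes: bore / -dom
Each morpheme carries meaning
= 2 morphemes


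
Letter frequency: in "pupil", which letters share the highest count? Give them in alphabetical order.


Word: "pupil"
Letter counts:
  'i': 1
  'l': 1
  'p': 2
  'u': 1
Maximum count = 2
Most frequent = 'p' (2 times each)


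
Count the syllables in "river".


Word: "river"
Syllable breakdown: riv | er
Counting: 2 parts
= 2 syllables


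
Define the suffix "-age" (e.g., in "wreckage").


Suffix: -age
Example: wreckage = wreck + -age
Meaning = result / collection


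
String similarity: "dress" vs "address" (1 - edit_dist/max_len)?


Word 1: "dress" (length 5)
Word 2: "address" (length 7)
One optimal edit sequence:
  1. insert 'a'  (+1)
  2. insert 'd'  (+1)
  3. keep 'd'
  4. keep 'r'
  5. keep 'e'
  6. keep 's'
  7. keep 's'
Edit distance = 2
Max length = max(5, 7) = 7
Similarity = 1 - 2/7
= 0.7143


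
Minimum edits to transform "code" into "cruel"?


Word 1: "code" (length 4)
Word 2: "cruel" (length 5)
One optimal edit sequence (insert/delete/substitute each cost 1):
  1. keep 'c'
  2. substitute 'o' -> 'r'  (+1)
  3. substitute 'd' -> 'u'  (+1)
  4. keep 'e'
  5. insert 'l'  (+1)
Total edit operations: 3
Edit distance = 3


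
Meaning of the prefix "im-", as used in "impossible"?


Prefix: im-
Example: impossible (im- + possible)
Meaning = not / into


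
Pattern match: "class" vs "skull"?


Pattern of "class": [0, 1, 2, 3, 3]
Pattern of "skull": [0, 1, 2, 3, 3]
Patterns match
Same pattern = Yes


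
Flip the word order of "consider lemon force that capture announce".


Original: "consider lemon force that capture announce"
Words (1..n): consider | lemon | force | that | capture | announce
Reversed (n..1): announce | capture | that | force | lemon | consider
Result = "announce capture that force lemon consider"


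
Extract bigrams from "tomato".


Word: "tomato" (length 6)
Number of bigrams = 6 - 2 + 1 = 5
  Position 0: "to"
  Position 1: "om"
  Position 2: "ma"
  Position 3: "at"
  Position 4: "to"
Bigrams = "to", "om", "ma", "at", "to"


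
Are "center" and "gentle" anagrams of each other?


Word 1: "center" → sorted: ceenrt
Word 2: "gentle" → sorted: eeglnt
Same letters? ceenrt != eeglnt
Anagram = No


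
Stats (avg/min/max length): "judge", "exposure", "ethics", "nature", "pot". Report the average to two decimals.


Lengths: "judge"=5, "exposure"=8, "ethics"=6, "nature"=6, "pot"=3
Sum = 28, Count = 5
Average = 28/5 = 5.60
= avg=5.60, min=3, max=8


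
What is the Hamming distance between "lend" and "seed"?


Comparing character by character (same length = 4):
  Pos 0: 'l' vs 's' !=
  Pos 1: 'e' vs 'e' =
  Pos 2: 'n' vs 'e' !=
  Pos 3: 'd' vs 'd' =
Hamming distance = 2


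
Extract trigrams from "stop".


Word: "stop" (length 4)
Number of trigrams = 4 - 3 + 1 = 2
  Position 0: "sto"
  Position 1: "top"
Trigrams = "sto", "top"


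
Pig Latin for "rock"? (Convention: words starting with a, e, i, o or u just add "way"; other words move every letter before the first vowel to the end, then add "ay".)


Word: "rock"
Starts with consonant(s) → move to end, add 'ay'
Consonant cluster: "r"
Pig Latin = "ockray"


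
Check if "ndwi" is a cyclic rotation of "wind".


Word: "wind", Candidate: "ndwi"
Method: check if candidate is substring of word+word
"windwind" contains "ndwi"? Yes
Is rotation = Yes


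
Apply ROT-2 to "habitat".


Word: "habitat"
Shift: 2
Each letter → (letter + shift) mod 26:
  'h' (7) + 2 = 9 → 'j'
  'a' (0) + 2 = 2 → 'c'
  'b' (1) + 2 = 3 → 'd'
  'i' (8) + 2 = 10 → 'k'
  't' (19) + 2 = 21 → 'v'
  'a' (0) + 2 = 2 → 'c'
  't' (19) + 2 = 21 → 'v'
Result = "jcdkvcv"


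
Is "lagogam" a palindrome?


Word: "lagogam"
Reversed: "magogal"
Forward == Backward? lagogam != magogal
Palindrome = No


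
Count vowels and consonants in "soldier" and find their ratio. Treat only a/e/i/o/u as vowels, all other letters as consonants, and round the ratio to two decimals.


Word: "soldier"
Vowels (a,e,i,o,u): 3
Consonants: 4
Ratio = 3/4
= 0.75


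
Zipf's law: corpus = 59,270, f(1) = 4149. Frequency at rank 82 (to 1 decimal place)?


Zipf's law: f(r) = f(1) / r
f(1) = 4149
f(82) = 4149 / 82
= 50.6 occurrences


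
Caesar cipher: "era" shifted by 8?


Word: "era"
Shift: 8
Each letter → (letter + shift) mod 26:
  'e' (4) + 8 = 12 → 'm'
  'r' (17) + 8 = 25 → 'z'
  'a' (0) + 8 = 8 → 'i'
Result = "mzi"


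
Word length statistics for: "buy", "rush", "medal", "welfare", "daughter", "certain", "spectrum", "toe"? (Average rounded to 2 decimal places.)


Lengths: "buy"=3, "rush"=4, "medal"=5, "welfare"=7, "daughter"=8, "certain"=7, "spectrum"=8, "toe"=3
Sum = 45, Count = 8
Average = 45/8 = 5.63
= avg=5.63, min=3, max=8


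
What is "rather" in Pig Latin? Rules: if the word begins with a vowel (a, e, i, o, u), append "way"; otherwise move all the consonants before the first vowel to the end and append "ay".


Word: "rather"
Starts with consonant(s) → move to end, add 'ay'
Consonant cluster: "r"
Pig Latin = "atherray"


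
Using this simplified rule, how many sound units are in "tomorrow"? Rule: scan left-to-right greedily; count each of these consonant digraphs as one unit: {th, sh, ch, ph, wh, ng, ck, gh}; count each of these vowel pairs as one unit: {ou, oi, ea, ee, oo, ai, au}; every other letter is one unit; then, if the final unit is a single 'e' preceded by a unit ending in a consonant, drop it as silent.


Word: "tomorrow" (8 letters)
Left-to-right scan:
  [1] 't' (letter)
  [2] 'o' (letter)
  [3] 'm' (letter)
  [4] 'o' (letter)
  [5] 'r' (letter)
  [6] 'r' (letter)
  [7] 'o' (letter)
  [8] 'w' (letter)
Units from scan: 8
Sound units = 8 units


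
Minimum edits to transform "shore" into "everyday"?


Word 1: "shore" (length 5)
Word 2: "everyday" (length 8)
One optimal edit sequence (insert/delete/substitute each cost 1):
  1. substitute 's' -> 'e'  (+1)
  2. substitute 'h' -> 'v'  (+1)
  3. substitute 'o' -> 'e'  (+1)
  4. keep 'r'
  5. insert 'y'  (+1)
  6. insert 'd'  (+1)
  7. insert 'a'  (+1)
  8. substitute 'e' -> 'y'  (+1)
Total edit operations: 7
Edit distance = 7


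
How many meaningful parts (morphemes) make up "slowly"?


Word: "slowly"
Morphemes: slow / -ly
Each morpheme carries meaning
= 2 morphemes


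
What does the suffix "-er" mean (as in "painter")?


Suffix: -er
As in: painter -> paint + -er
Meaning = one who / more


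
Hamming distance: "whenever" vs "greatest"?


Comparing character by character (same length = 8):
  Pos 0: 'w' vs 'g' !=
  Pos 1: 'h' vs 'r' !=
  Pos 2: 'e' vs 'e' =
  Pos 3: 'n' vs 'a' !=
  Pos 4: 'e' vs 't' !=
  Pos 5: 'v' vs 'e' !=
  Pos 6: 'e' vs 's' !=
  Pos 7: 'r' vs 't' !=
Hamming distance = 7


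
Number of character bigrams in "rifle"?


Word: "rifle" (length 5)
Number of 2-grams = length - 2 + 1 = 5 - 2 + 1
= 4


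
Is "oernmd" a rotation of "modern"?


Word: "modern", Candidate: "oernmd"
Method: check if candidate is substring of word+word
"modernmodern" contains "oernmd"? No
Is rotation = No


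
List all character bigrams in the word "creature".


Word: "creature" (length 8)
Number of bigrams = 8 - 2 + 1 = 7
  Position 0: "cr"
  Position 1: "re"
  Position 2: "ea"
  Position 3: "at"
  Position 4: "tu"
  Position 5: "ur"
  Position 6: "re"
Bigrams = "cr", "re", "ea", "at", "tu", "ur", "re"


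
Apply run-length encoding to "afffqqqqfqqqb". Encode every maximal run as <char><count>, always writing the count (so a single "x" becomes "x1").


String: "afffqqqqfqqqb"
Scanning for consecutive runs:
  'a' x 1
  'f' x 3
  'q' x 4
  'f' x 1
  'q' x 3
  'b' x 1
RLE = "a1f3q4f1q3b1"


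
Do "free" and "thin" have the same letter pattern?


Pattern of "free": [0, 1, 2, 2]
Pattern of "thin": [0, 1, 2, 3]
Patterns do not match
Same pattern = No


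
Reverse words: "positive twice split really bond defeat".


Original: "positive twice split really bond defeat"
Words (1..n): positive | twice | split | really | bond | defeat
Reversed (n..1): defeat | bond | really | split | twice | positive
Result = "defeat bond really split twice positive"


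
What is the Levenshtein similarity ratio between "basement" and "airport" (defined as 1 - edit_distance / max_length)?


Word 1: "basement" (length 8)
Word 2: "airport" (length 7)
One optimal edit sequence:
  1. delete 'b'  (+1)
  2. keep 'a'
  3. substitute 's' -> 'i'  (+1)
  4. substitute 'e' -> 'r'  (+1)
  5. substitute 'm' -> 'p'  (+1)
  6. substitute 'e' -> 'o'  (+1)
  7. substitute 'n' -> 'r'  (+1)
  8. keep 't'
Edit distance = 6
Max length = max(8, 7) = 8
Similarity = 1 - 6/8
= 0.2500


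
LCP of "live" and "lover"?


Word 1: "live"
Word 2: "lover"
Comparing from start:
  Pos 0: 'l' == 'l'
  Pos 1: 'i' != 'o' (stop)
LCP = "l" (length 1)


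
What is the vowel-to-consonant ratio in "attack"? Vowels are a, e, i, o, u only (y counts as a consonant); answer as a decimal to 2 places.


Word: "attack"
Vowels (a,e,i,o,u): 2
Consonants: 4
Ratio = 2/4
= 0.50


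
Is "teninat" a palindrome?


Word: "teninat"
Reversed: "taninet"
Forward == Backward? teninat != taninet
Palindrome = No


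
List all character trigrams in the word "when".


Word: "when" (length 4)
Number of trigrams = 4 - 3 + 1 = 2
  Position 0: "whe"
  Position 1: "hen"
Trigrams = "whe", "hen"


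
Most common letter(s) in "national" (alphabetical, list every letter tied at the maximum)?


Word: "national"
Letter counts:
  'a': 2
  'i': 1
  'l': 1
  'n': 2
  'o': 1
  't': 1
Maximum count = 2
Most frequent = 'a', 'n' (2 times each)


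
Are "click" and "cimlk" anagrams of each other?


Word 1: "click" → sorted: ccikl
Word 2: "cimlk" → sorted: ciklm
Same letters? ccikl != ciklm
Anagram = No


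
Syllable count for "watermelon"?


Word: "watermelon"
Syllable breakdown: wa-ter-mel-on
Counting: 4 parts
= 4 syllables


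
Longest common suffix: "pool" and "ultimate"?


Word 1: "pool"
Word 2: "ultimate"
Comparing from end:
  Pos -1: 'l' != 'e' (stop)
LCS = "" (length 0)


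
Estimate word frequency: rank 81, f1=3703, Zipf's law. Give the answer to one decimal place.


Zipf's law: f(r) = f(1) / r
f(1) = 3703
f(81) = 3703 / 81
= 45.7 occurrences


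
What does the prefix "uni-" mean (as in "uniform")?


Prefix: uni-
As in: uniform -> uni- + form
Meaning = one


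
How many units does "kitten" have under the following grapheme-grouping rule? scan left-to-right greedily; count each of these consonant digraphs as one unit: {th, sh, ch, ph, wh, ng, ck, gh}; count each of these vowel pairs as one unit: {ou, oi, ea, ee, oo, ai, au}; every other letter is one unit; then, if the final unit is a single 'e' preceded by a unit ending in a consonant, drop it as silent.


Word: "kitten" (6 letters)
Left-to-right scan:
  [1] 'k' (letter)
  [2] 'i' (letter)
  [3] 't' (letter)
  [4] 't' (letter)
  [5] 'e' (letter)
  [6] 'n' (letter)
Units from scan: 6
Sound units = 6 units


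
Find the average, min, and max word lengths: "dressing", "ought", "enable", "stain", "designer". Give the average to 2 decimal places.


Lengths: "dressing"=8, "ought"=5, "enable"=6, "stain"=5, "designer"=8
Sum = 32, Count = 5
Average = 32/5 = 6.40
= avg=6.40, min=5, max=8


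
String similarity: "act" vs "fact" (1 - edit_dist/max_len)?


Word 1: "act" (length 3)
Word 2: "fact" (length 4)
One optimal edit sequence:
  1. insert 'f'  (+1)
  2. keep 'a'
  3. keep 'c'
  4. keep 't'
Edit distance = 1
Max length = max(3, 4) = 4
Similarity = 1 - 1/4
= 0.7500


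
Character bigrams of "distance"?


Word: "distance" (length 8)
Number of bigrams = 8 - 2 + 1 = 7
  Position 0: "di"
  Position 1: "is"
  Position 2: "st"
  Position 3: "ta"
  Position 4: "an"
  Position 5: "nc"
  Position 6: "ce"
Bigrams = "di", "is", "st", "ta", "an", "nc", "ce"


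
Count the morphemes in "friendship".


Word: "friendship"
Morphemes: friend / -ship
Each morpheme carries meaning
= 2 morphemes


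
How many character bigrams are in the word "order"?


Word: "order" (length 5)
Number of 2-grams = length - 2 + 1 = 5 - 2 + 1
= 4


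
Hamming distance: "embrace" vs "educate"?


Comparing character by character (same length = 7):
  Pos 0: 'e' vs 'e' =
  Pos 1: 'm' vs 'd' !=
  Pos 2: 'b' vs 'u' !=
  Pos 3: 'r' vs 'c' !=
  Pos 4: 'a' vs 'a' =
  Pos 5: 'c' vs 't' !=
  Pos 6: 'e' vs 'e' =
Hamming distance = 4


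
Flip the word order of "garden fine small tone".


Original: "garden fine small tone"
Words (1..n): garden | fine | small | tone
Reversed (n..1): tone | small | fine | garden
Result = "tone small fine garden"


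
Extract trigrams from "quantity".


Word: "quantity" (length 8)
Number of trigrams = 8 - 3 + 1 = 6
  Position 0: "qua"
  Position 1: "uan"
  Position 2: "ant"
  Position 3: "nti"
  Position 4: "tit"
  Position 5: "ity"
Trigrams = "qua", "uan", "ant", "nti", "tit", "ity"


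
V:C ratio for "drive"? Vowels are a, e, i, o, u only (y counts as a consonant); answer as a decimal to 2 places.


Word: "drive"
Vowels (a,e,i,o,u): 2
Consonants: 3
Ratio = 2/3
= 0.67


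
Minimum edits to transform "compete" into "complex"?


Word 1: "compete" (length 7)
Word 2: "complex" (length 7)
One optimal edit sequence (insert/delete/substitute each cost 1):
  1. keep 'c'
  2. keep 'o'
  3. keep 'm'
  4. keep 'p'
  5. substitute 'e' -> 'l'  (+1)
  6. substitute 't' -> 'e'  (+1)
  7. substitute 'e' -> 'x'  (+1)
Total edit operations: 3
Edit distance = 3


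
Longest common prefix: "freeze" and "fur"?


Word 1: "freeze"
Word 2: "fur"
Comparing from start:
  Pos 0: 'f' == 'f'
  Pos 1: 'r' != 'u' (stop)
LCP = "f" (length 1)


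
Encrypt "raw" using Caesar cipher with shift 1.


Word: "raw"
Shift: 1
Each letter → (letter + shift) mod 26:
  'r' (17) + 1 = 18 → 's'
  'a' (0) + 1 = 1 → 'b'
  'w' (22) + 1 = 23 → 'x'
Result = "sbx"


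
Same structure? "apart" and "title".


Pattern of "apart": [0, 1, 0, 2, 3]
Pattern of "title": [0, 1, 0, 2, 3]
Patterns match
Same pattern = Yes


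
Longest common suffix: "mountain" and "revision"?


Word 1: "mountain"
Word 2: "revision"
Comparing from end:
  Pos -1: 'n' == 'n'
  Pos -2: 'i' != 'o' (stop)
LCS = "n" (length 1)


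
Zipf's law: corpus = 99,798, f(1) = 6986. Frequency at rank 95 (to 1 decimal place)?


Zipf's law: f(r) = f(1) / r
f(1) = 6986
f(95) = 6986 / 95
= 73.5 occurrences


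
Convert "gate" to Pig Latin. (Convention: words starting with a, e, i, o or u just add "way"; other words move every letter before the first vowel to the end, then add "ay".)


Word: "gate"
Starts with consonant(s) → move to end, add 'ay'
Consonant cluster: "g"
Pig Latin = "ategay"


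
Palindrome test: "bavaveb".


Word: "bavaveb"
Reversed: "bevavab"
Forward == Backward? bavaveb != bevavab
Palindrome = No


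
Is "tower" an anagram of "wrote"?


Word 1: "wrote" → sorted: eortw
Word 2: "tower" → sorted: eortw
Same letters? eortw == eortw
Anagram = Yes


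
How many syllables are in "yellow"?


Word: "yellow"
Syllable breakdown: yel | low
Counting: 2 parts
= 2 syllables


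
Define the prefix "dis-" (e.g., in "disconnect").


Prefix: dis-
Example: disconnect = dis- + connect
Meaning = not / opposite


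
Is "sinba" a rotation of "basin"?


Word: "basin", Candidate: "sinba"
Method: check if candidate is substring of word+word
"basinbasin" contains "sinba"? Yes
Is rotation = Yes


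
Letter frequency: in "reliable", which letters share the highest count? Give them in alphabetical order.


Word: "reliable"
Letter counts:
  'a': 1
  'b': 1
  'e': 2
  'i': 1
  'l': 2
  'r': 1
Maximum count = 2
Most frequent = 'e', 'l' (2 times each)


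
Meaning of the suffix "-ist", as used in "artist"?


Suffix: -ist
As in: artist -> art + -ist
Meaning = one who practices


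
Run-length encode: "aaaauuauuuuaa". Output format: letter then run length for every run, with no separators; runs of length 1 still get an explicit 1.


String: "aaaauuauuuuaa"
Scanning for consecutive runs:
  'a' x 4
  'u' x 2
  'a' x 1
  'u' x 4
  'a' x 2
RLE = "a4u2a1u4a2"


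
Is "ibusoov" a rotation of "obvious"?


Word: "obvious", Candidate: "ibusoov"
Method: check if candidate is substring of word+word
"obviousobvious" contains "ibusoov"? No
Is rotation = No


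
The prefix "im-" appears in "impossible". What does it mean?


Prefix: im-
Example: impossible = im- + possible
Meaning = not / into


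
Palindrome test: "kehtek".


Word: "kehtek"
Reversed: "kethek"
Forward == Backward? kehtek != kethek
Palindrome = No


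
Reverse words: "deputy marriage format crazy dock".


Original: "deputy marriage format crazy dock"
Words (1..n): deputy | marriage | format | crazy | dock
Reversed (n..1): dock | crazy | format | marriage | deputy
Result = "dock crazy format marriage deputy"


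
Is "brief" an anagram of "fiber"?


Word 1: "fiber" → sorted: befir
Word 2: "brief" → sorted: befir
Same letters? befir == befir
Anagram = Yes


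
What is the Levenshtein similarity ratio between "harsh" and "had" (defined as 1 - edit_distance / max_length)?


Word 1: "harsh" (length 5)
Word 2: "had" (length 3)
One optimal edit sequence:
  1. keep 'h'
  2. keep 'a'
  3. delete 'r'  (+1)
  4. delete 's'  (+1)
  5. substitute 'h' -> 'd'  (+1)
Edit distance = 3
Max length = max(5, 3) = 5
Similarity = 1 - 3/5
= 0.4000


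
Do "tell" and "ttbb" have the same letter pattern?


Pattern of "tell": [0, 1, 2, 2]
Pattern of "ttbb": [0, 0, 1, 1]
Patterns do not match
Same pattern = No


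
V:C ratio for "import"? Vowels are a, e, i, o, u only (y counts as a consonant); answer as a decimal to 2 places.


Word: "import"
Vowels (a,e,i,o,u): 2
Consonants: 4
Ratio = 2/4
= 0.50


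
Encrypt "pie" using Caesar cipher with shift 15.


Word: "pie"
Shift: 15
Each letter → (letter + shift) mod 26:
  'p' (15) + 15 = 4 → 'e'
  'i' (8) + 15 = 23 → 'x'
  'e' (4) + 15 = 19 → 't'
Result = "ext"


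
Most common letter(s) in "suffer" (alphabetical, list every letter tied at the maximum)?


Word: "suffer"
Letter counts:
  'e': 1
  'f': 2
  'r': 1
  's': 1
  'u': 1
Maximum count = 2
Most frequent = 'f' (2 times each)


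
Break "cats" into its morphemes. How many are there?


Word: "cats"
Morphemes: cat | -s
Each morpheme carries meaning
= 2 morphemes


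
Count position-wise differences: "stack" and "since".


Comparing character by character (same length = 5):
  Pos 0: 's' vs 's' =
  Pos 1: 't' vs 'i' !=
  Pos 2: 'a' vs 'n' !=
  Pos 3: 'c' vs 'c' =
  Pos 4: 'k' vs 'e' !=
Hamming distance = 3


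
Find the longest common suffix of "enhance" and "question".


Word 1: "enhance"
Word 2: "question"
Comparing from end:
  Pos -1: 'e' != 'n' (stop)
LCS = "" (length 0)


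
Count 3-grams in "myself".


Word: "myself" (length 6)
Number of 3-grams = length - 3 + 1 = 6 - 3 + 1
= 4


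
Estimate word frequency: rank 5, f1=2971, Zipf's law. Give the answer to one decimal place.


Zipf's law: f(r) = f(1) / r
f(1) = 2971
f(5) = 2971 / 5
= 594.2 occurrences


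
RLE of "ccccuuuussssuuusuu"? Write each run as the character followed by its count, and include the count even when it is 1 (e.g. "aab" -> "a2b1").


String: "ccccuuuussssuuusuu"
Scanning for consecutive runs:
  'c' x 4
  'u' x 4
  's' x 4
  'u' x 3
  's' x 1
  'u' x 2
RLE = "c4u4s4u3s1u2"


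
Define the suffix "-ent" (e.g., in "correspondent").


Suffix: -ent
Example: correspondent = correspond + -ent
Meaning = one who / that which


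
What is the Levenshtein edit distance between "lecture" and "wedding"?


Word 1: "lecture" (length 7)
Word 2: "wedding" (length 7)
One optimal edit sequence (insert/delete/substitute each cost 1):
  1. substitute 'l' -> 'w'  (+1)
  2. keep 'e'
  3. substitute 'c' -> 'd'  (+1)
  4. substitute 't' -> 'd'  (+1)
  5. substitute 'u' -> 'i'  (+1)
  6. substitute 'r' -> 'n'  (+1)
  7. substitute 'e' -> 'g'  (+1)
Total edit operations: 6
Edit distance = 6


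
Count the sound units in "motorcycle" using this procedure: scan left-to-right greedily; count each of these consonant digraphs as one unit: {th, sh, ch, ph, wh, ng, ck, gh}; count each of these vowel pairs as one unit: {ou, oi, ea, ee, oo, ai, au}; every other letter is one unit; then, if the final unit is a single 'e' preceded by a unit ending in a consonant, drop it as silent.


Word: "motorcycle" (10 letters)
Left-to-right scan:
  1. 'm' (letter)
  2. 'o' (letter)
  3. 't' (letter)
  4. 'o' (letter)
  5. 'r' (letter)
  6. 'c' (letter)
  7. 'y' (letter)
  8. 'c' (letter)
  9. 'l' (letter)
  10. 'e' (letter)
Units from scan: 10
Final unit is 'e' after a consonant -> drop as silent (-1)
Sound units = 9 units


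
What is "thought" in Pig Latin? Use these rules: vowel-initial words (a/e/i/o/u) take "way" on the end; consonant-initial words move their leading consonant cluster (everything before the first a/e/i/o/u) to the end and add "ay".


Word: "thought"
Starts with consonant(s) → move to end, add 'ay'
Consonant cluster: "th"
Pig Latin = "oughtthay"


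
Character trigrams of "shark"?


Word: "shark" (length 5)
Number of trigrams = 5 - 3 + 1 = 3
  Position 0: "sha"
  Position 1: "har"
  Position 2: "ark"
Trigrams = "sha", "har", "ark"


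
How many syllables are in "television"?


Word: "television"
Syllable breakdown: tel / e / vi / sion
Counting: 4 parts
= 4 syllables


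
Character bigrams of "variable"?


Word: "variable" (length 8)
Number of bigrams = 8 - 2 + 1 = 7
  Position 0: "va"
  Position 1: "ar"
  Position 2: "ri"
  Position 3: "ia"
  Position 4: "ab"
  Position 5: "bl"
  Position 6: "le"
Bigrams = "va", "ar", "ri", "ia", "ab", "bl", "le"


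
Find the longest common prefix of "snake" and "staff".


Word 1: "snake"
Word 2: "staff"
Comparing from start:
  Pos 0: 's' == 's'
  Pos 1: 'n' != 't' (stop)
LCP = "s" (length 1)


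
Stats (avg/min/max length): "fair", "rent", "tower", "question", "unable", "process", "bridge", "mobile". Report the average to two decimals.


Lengths: "fair"=4, "rent"=4, "tower"=5, "question"=8, "unable"=6, "process"=7, "bridge"=6, "mobile"=6
Sum = 46, Count = 8
Average = 46/8 = 5.75
= avg=5.75, min=4, max=8


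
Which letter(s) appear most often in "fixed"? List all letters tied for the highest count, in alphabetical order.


Word: "fixed"
Letter counts:
  'd': 1
  'e': 1
  'f': 1
  'i': 1
  'x': 1
Maximum count = 1
Most frequent = 'd', 'e', 'f', 'i', 'x' (1 time each)


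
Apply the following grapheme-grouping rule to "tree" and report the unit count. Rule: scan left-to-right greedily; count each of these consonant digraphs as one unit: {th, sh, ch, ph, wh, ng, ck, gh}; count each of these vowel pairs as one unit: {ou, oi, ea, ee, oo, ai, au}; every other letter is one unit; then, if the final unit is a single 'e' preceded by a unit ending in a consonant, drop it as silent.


Word: "tree" (4 letters)
Left-to-right scan:
  [1] 't' (letter)
  [2] 'r' (letter)
  [3] 'ee' (vowel-pair)
Units from scan: 3
Sound units = 3 units


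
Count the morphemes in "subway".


Word: "subway"
Morphemes: sub- + way
Each morpheme carries meaning
= 2 morphemes


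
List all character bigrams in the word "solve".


Word: "solve" (length 5)
Number of bigrams = 5 - 2 + 1 = 4
  Position 0: "so"
  Position 1: "ol"
  Position 2: "lv"
  Position 3: "ve"
Bigrams = "so", "ol", "lv", "ve"


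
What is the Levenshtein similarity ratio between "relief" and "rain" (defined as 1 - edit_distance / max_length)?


Word 1: "relief" (length 6)
Word 2: "rain" (length 4)
One optimal edit sequence:
  1. keep 'r'
  2. delete 'e'  (+1)
  3. substitute 'l' -> 'a'  (+1)
  4. keep 'i'
  5. delete 'e'  (+1)
  6. substitute 'f' -> 'n'  (+1)
Edit distance = 4
Max length = max(6, 4) = 6
Similarity = 1 - 4/6
= 0.3333


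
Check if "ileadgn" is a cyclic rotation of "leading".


Word: "leading", Candidate: "ileadgn"
Method: check if candidate is substring of word+word
"leadingleading" contains "ileadgn"? No
Is rotation = No


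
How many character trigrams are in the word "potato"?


Word: "potato" (length 6)
Number of 3-grams = length - 3 + 1 = 6 - 3 + 1
= 4


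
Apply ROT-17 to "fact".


Word: "fact"
Shift: 17
Each letter → (letter + shift) mod 26:
  'f' (5) + 17 = 22 → 'w'
  'a' (0) + 17 = 17 → 'r'
  'c' (2) + 17 = 19 → 't'
  't' (19) + 17 = 10 → 'k'
Result = "wrtk"


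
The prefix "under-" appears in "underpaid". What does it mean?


Prefix: under-
As in: underpaid -> under- + paid
Meaning = insufficient


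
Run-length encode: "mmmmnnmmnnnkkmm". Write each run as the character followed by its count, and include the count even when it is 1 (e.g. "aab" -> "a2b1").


String: "mmmmnnmmnnnkkmm"
Scanning for consecutive runs:
  'm' x 4
  'n' x 2
  'm' x 2
  'n' x 3
  'k' x 2
  'm' x 2
RLE = "m4n2m2n3k2m2"


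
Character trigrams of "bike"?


Word: "bike" (length 4)
Number of trigrams = 4 - 3 + 1 = 2
  Position 0: "bik"
  Position 1: "ike"
Trigrams = "bik", "ike"


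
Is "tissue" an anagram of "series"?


Word 1: "series" → sorted: eeirss
Word 2: "tissue" → sorted: eisstu
Same letters? eeirss != eisstu
Anagram = No


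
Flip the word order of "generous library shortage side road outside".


Original: "generous library shortage side road outside"
Words (1..n): generous | library | shortage | side | road | outside
Reversed (n..1): outside | road | side | shortage | library | generous
Result = "outside road side shortage library generous"


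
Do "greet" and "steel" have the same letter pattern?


Pattern of "greet": [0, 1, 2, 2, 3]
Pattern of "steel": [0, 1, 2, 2, 3]
Patterns match
Same pattern = Yes


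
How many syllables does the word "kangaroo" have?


Word: "kangaroo"
Syllable breakdown: kan-ga-roo
Counting: 3 parts
= 3 syllables


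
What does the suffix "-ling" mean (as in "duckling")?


Suffix: -ling
Example: duckling = duck + -ling
Meaning = small / young


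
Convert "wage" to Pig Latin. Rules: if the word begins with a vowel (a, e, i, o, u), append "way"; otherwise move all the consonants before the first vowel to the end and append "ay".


Word: "wage"
Starts with consonant(s) → move to end, add 'ay'
Consonant cluster: "w"
Pig Latin = "ageway"


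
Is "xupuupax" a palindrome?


Word: "xupuupax"
Reversed: "xapuupux"
Forward == Backward? xupuupax != xapuupux
Palindrome = No


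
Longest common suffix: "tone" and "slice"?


Word 1: "tone"
Word 2: "slice"
Comparing from end:
  Pos -1: 'e' == 'e'
  Pos -2: 'n' != 'c' (stop)
LCS = "e" (length 1)


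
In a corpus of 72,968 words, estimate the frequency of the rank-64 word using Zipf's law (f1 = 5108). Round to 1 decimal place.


Zipf's law: f(r) = f(1) / r
f(1) = 5108
f(64) = 5108 / 64
= 79.8 occurrences


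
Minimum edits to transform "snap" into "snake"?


Word 1: "snap" (length 4)
Word 2: "snake" (length 5)
One optimal edit sequence (insert/delete/substitute each cost 1):
  1. keep 's'
  2. keep 'n'
  3. keep 'a'
  4. insert 'k'  (+1)
  5. substitute 'p' -> 'e'  (+1)
Total edit operations: 2
Edit distance = 2


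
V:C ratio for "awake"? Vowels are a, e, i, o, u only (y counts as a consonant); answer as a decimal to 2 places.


Word: "awake"
Vowels (a,e,i,o,u): 3
Consonants: 2
Ratio = 3/2
= 1.50


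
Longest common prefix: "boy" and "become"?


Word 1: "boy"
Word 2: "become"
Comparing from start:
  Pos 0: 'b' == 'b'
  Pos 1: 'o' != 'e' (stop)
LCP = "b" (length 1)


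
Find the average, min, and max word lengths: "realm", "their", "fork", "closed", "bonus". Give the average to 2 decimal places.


Lengths: "realm"=5, "their"=5, "fork"=4, "closed"=6, "bonus"=5
Sum = 25, Count = 5
Average = 25/5 = 5.00
= avg=5.00, min=4, max=6


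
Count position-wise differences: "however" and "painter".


Comparing character by character (same length = 7):
  Pos 0: 'h' vs 'p' !=
  Pos 1: 'o' vs 'a' !=
  Pos 2: 'w' vs 'i' !=
  Pos 3: 'e' vs 'n' !=
  Pos 4: 'v' vs 't' !=
  Pos 5: 'e' vs 'e' =
  Pos 6: 'r' vs 'r' =
Hamming distance = 5


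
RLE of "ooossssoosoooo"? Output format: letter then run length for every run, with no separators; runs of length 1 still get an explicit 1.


String: "ooossssoosoooo"
Scanning for consecutive runs:
  'o' x 3
  's' x 4
  'o' x 2
  's' x 1
  'o' x 4
RLE = "o3s4o2s1o4"


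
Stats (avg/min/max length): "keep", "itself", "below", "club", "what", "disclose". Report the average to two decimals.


Lengths: "keep"=4, "itself"=6, "below"=5, "club"=4, "what"=4, "disclose"=8
Sum = 31, Count = 6
Average = 31/6 = 5.17
= avg=5.17, min=4, max=8


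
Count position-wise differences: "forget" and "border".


Comparing character by character (same length = 6):
  Pos 0: 'f' vs 'b' !=
  Pos 1: 'o' vs 'o' =
  Pos 2: 'r' vs 'r' =
  Pos 3: 'g' vs 'd' !=
  Pos 4: 'e' vs 'e' =
  Pos 5: 't' vs 'r' !=
Hamming distance = 3


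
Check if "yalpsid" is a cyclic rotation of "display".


Word: "display", Candidate: "yalpsid"
Method: check if candidate is substring of word+word
"displaydisplay" contains "yalpsid"? No
Is rotation = No


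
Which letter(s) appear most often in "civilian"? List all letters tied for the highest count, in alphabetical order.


Word: "civilian"
Letter counts:
  'a': 1
  'c': 1
  'i': 3
  'l': 1
  'n': 1
  'v': 1
Maximum count = 3
Most frequent = 'i' (3 times each)


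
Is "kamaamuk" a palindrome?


Word: "kamaamuk"
Reversed: "kumaamak"
Forward == Backward? kamaamuk != kumaamak
Palindrome = No


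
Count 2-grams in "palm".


Word: "palm" (length 4)
Number of 2-grams = length - 2 + 1 = 4 - 2 + 1
= 3


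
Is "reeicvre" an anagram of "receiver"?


Word 1: "receiver" → sorted: ceeeirrv
Word 2: "reeicvre" → sorted: ceeeirrv
Same letters? ceeeirrv == ceeeirrv
Anagram = Yes


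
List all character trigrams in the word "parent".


Word: "parent" (length 6)
Number of trigrams = 6 - 3 + 1 = 4
  Position 0: "par"
  Position 1: "are"
  Position 2: "ren"
  Position 3: "ent"
Trigrams = "par", "are", "ren", "ent"


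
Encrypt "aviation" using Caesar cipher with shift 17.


Word: "aviation"
Shift: 17
Each letter → (letter + shift) mod 26:
  'a' (0) + 17 = 17 → 'r'
  'v' (21) + 17 = 12 → 'm'
  'i' (8) + 17 = 25 → 'z'
  'a' (0) + 17 = 17 → 'r'
  't' (19) + 17 = 10 → 'k'
  'i' (8) + 17 = 25 → 'z'
  'o' (14) + 17 = 5 → 'f'
  'n' (13) + 17 = 4 → 'e'
Result = "rmzrkzfe"


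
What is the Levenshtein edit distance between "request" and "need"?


Word 1: "request" (length 7)
Word 2: "need" (length 4)
One optimal edit sequence (insert/delete/substitute each cost 1):
  1. substitute 'r' -> 'n'  (+1)
  2. keep 'e'
  3. delete 'q'  (+1)
  4. delete 'u'  (+1)
  5. keep 'e'
  6. delete 's'  (+1)
  7. substitute 't' -> 'd'  (+1)
Total edit operations: 5
Edit distance = 5


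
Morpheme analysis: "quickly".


Word: "quickly"
Morphemes: quick + -ly
Each morpheme carries meaning
= 2 morphemes


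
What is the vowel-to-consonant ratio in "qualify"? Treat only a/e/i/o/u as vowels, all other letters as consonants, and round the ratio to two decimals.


Word: "qualify"
Vowels (a,e,i,o,u): 3
Consonants: 4
Ratio = 3/4
= 0.75


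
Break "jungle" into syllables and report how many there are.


Word: "jungle"
Syllable breakdown: jun | gle
Counting: 2 parts
= 2 syllables


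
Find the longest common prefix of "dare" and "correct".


Word 1: "dare"
Word 2: "correct"
Comparing from start:
  Pos 0: 'd' != 'c' (stop)
LCP = "" (length 0)


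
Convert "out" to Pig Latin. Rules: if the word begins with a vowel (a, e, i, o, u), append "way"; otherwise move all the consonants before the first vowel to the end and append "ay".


Word: "out"
Starts with vowel → add 'way'
Pig Latin = "outway"


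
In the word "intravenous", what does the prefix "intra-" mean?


Prefix: intra-
Example: intravenous = intra- + venous
Meaning = within


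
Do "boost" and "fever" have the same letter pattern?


Pattern of "boost": [0, 1, 1, 2, 3]
Pattern of "fever": [0, 1, 2, 1, 3]
Patterns do not match
Same pattern = No


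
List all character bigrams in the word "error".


Word: "error" (length 5)
Number of bigrams = 5 - 2 + 1 = 4
  Position 0: "er"
  Position 1: "rr"
  Position 2: "ro"
  Position 3: "or"
Bigrams = "er", "rr", "ro", "or"
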